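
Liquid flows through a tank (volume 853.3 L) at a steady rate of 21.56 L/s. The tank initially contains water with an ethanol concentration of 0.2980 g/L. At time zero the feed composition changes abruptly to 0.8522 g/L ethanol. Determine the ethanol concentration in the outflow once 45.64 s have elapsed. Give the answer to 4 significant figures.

0.6773 g/L

Accumulation = in − out for the solute gives V dC/dt = Q(C_in − C).
Rewrite as dC/dt + C/τ = C_in/τ, τ = V/Q = 39.5779 s.
Integrating: C(t) = C_in + (C₀ − C_in) e^(−t/τ).
C(45.64) = 0.8522 + (0.2980 − 0.8522)·e^(−45.64/39.5779) = 0.8522 + (-0.554200)·0.315635 = 0.677275 g/L.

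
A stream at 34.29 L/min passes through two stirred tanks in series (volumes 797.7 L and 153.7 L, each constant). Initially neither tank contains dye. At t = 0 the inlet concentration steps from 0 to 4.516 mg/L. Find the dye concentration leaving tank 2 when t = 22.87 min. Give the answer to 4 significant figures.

2.430 mg/L

Each tank obeys Vᵢ dCᵢ/dt = Q(Cᵢ₋₁ − Cᵢ), so τᵢ = Vᵢ/Q.
τ₁ = 797.7/34.29 = 23.2633 min; τ₂ = 153.7/34.29 = 4.48236 min.
Tank 1: C₁ = C_in(1 − e^(−t/τ₁)). Tank 2 (τ₁ ≠ τ₂): C₂ = C_in[1 − (τ₁ e^(−t/τ₁) − τ₂ e^(−t/τ₂))/(τ₁ − τ₂)].
At t = 22.87: e^(−t/τ₁) = 0.374153, e^(−t/τ₂) = 0.00608318.
C₂ = 4.516·[1 − (23.2633·0.374153 − 4.48236·0.00608318)/(18.7810)] = 4.516·0.538002 = 2.42962 mg/L.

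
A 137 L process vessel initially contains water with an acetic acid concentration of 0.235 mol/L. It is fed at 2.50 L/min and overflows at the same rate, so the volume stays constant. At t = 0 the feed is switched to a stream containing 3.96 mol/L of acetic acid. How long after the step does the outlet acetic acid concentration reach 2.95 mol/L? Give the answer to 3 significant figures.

Species balance on the tank: V dC/dt = Q(C_in − C), so τ = V/Q = 54.800 min.
C(t) = C_in + (C₀ − C_in) e^(−t/τ). Set C = 2.95 and solve for t:
e^(−t/τ) = (C − C_in)/(C₀ − C_in) = (2.95 − 3.96)/(0.235 − 3.96) = 0.27114
t = −τ ln(…) = 54.800 × 1.3051 = 71.520 min.

71.5 min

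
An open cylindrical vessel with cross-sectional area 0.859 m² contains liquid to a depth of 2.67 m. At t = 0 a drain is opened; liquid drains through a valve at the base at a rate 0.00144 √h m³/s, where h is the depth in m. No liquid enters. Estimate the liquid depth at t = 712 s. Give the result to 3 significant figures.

With no inflow, A dh/dt = −0.00144 √h.
Separate and integrate: 2(√h − √h₀) = −(0.00144/A) t.
√h = √2.67 − 0.00144·712/(2·0.859) = 1.6340 − 0.59679 = 1.0372.
h = 1.0372² = 1.0758 m.

1.08 m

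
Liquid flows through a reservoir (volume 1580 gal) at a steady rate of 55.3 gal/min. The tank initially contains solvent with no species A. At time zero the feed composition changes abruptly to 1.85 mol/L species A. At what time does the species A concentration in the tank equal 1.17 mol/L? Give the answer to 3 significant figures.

Species balance on the tank: V dC/dt = Q(C_in − C), so τ = V/Q = 28.571 min.
C(t) = C_in + (C₀ − C_in) e^(−t/τ). Set C = 1.17 and solve for t:
e^(−t/τ) = (C − C_in)/(C₀ − C_in) = (1.17 − 1.85)/(0 − 1.85) = 0.36757
t = −τ ln(…) = 28.571 × 1.0008 = 28.596 min.

28.6 min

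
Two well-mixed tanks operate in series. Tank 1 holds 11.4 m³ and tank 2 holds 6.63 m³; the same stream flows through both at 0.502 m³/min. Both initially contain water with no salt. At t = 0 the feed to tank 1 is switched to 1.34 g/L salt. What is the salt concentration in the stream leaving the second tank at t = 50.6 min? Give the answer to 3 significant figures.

Each tank obeys Vᵢ dCᵢ/dt = Q(Cᵢ₋₁ − Cᵢ), so τᵢ = Vᵢ/Q.
τ₁ = 11.4/0.502 = 22.709 min; τ₂ = 6.63/0.502 = 13.207 min.
Tank 1: C₁ = C_in(1 − e^(−t/τ₁)). Tank 2 (τ₁ ≠ τ₂): C₂ = C_in[1 − (τ₁ e^(−t/τ₁) − τ₂ e^(−t/τ₂))/(τ₁ − τ₂)].
At t = 50.6: e^(−t/τ₁) = 0.10772, e^(−t/τ₂) = 0.021682.
C₂ = 1.34·[1 − (22.709·0.10772 − 13.207·0.021682)/(9.5020)] = 1.34·0.77268 = 1.0354 g/L.

1.04 g/L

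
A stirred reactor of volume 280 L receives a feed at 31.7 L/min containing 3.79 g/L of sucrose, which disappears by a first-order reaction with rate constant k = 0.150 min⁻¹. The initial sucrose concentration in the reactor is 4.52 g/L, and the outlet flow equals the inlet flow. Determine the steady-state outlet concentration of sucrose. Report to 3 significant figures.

V dC/dt = Q(C_in − C) − k V C.
At steady state: 0 = Q C_in − (Q + kV) C_ss, so C_ss = Q C_in/(Q + kV).
C_ss = 31.7·3.79/(31.7 + 0.150·280) = 120.14/73.700 = 1.6302 g/L.

1.63 g/L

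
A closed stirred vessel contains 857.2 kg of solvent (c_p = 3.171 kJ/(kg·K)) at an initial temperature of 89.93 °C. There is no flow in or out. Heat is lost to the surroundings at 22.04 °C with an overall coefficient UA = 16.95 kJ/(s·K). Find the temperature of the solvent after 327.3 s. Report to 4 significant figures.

30.86 °C

Energy balance: M c_p dT/dt = −UA(T − T_amb).
dT/dt = (T_ss − T)/τ with T_ss = T_amb = 22.0400 °C, τ = M c_p/UA = 857.2·3.171/16.95 = 160.365 s.
Solution: T(t) = T_ss + (T₀ − T_ss) e^(−t/τ).
T(327.3) = 22.0400 + (67.8900)·0.129902 = 30.8591 °C.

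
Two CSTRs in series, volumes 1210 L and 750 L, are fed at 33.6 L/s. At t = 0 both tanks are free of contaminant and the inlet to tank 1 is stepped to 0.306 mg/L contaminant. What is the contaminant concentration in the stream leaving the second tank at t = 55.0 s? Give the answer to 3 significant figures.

0.174 mg/L

Species balance on tank i: dCᵢ/dt = (Cᵢ₋₁ − Cᵢ)/τᵢ with τᵢ = Vᵢ/Q.
τ₁ = 1210/33.6 = 36.012 s; τ₂ = 750/33.6 = 22.321 s.
Tank 1: C₁ = C_in(1 − e^(−t/τ₁)). Tank 2 (τ₁ ≠ τ₂): C₂ = C_in[1 − (τ₁ e^(−t/τ₁) − τ₂ e^(−t/τ₂))/(τ₁ − τ₂)].
At t = 55.0: e^(−t/τ₁) = 0.21713, e^(−t/τ₂) = 0.085094.
C₂ = 0.306·[1 − (36.012·0.21713 − 22.321·0.085094)/(13.690)] = 0.306·0.56760 = 0.17369 mg/L.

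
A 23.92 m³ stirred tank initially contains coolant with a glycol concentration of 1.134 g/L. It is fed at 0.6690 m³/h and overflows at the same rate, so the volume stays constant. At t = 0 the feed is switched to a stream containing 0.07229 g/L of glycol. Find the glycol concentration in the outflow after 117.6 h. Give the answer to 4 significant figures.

Unsteady species balance (constant V, well mixed): V dC/dt = Q(C_in − C).
Time constant τ = V/Q = 23.92/0.6690 = 35.7549 h.
Solution: C(t) = C_in + (C₀ − C_in) e^(−t/τ).
C(117.6) = 0.07229 + (1.134 − 0.07229)·e^(−117.6/35.7549) = 0.07229 + (1.06171)·0.0372888 = 0.111880 g/L.

0.1119 g/L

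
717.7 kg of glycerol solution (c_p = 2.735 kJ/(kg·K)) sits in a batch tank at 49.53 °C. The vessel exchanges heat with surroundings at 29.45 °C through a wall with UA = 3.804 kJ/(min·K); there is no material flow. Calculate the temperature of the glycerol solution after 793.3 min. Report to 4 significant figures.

33.77 °C

Lumped-capacitance energy balance: M c_p dT/dt = UA(T_amb − T).
dT/dt = (T_ss − T)/τ with T_ss = T_amb = 29.4500 °C, τ = M c_p/UA = 717.7·2.735/3.804 = 516.012 min.
Solution: T(t) = T_ss + (T₀ − T_ss) e^(−t/τ).
T(793.3) = 29.4500 + (20.0800)·0.214946 = 33.7661 °C.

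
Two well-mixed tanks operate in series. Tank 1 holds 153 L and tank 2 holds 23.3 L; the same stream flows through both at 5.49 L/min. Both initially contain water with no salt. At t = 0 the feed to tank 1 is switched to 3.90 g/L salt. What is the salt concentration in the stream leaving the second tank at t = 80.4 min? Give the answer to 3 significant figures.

3.64 g/L

Time constants: τᵢ = Vᵢ/Q for each well-mixed tank.
τ₁ = 153/5.49 = 27.869 min; τ₂ = 23.3/5.49 = 4.2441 min.
Solving the cascade with C₁(0)=C₂(0)=0 gives C₂(t) = C_in[1 − (τ₁ e^(−t/τ₁) − τ₂ e^(−t/τ₂))/(τ₁ − τ₂)].
At t = 80.4: e^(−t/τ₁) = 0.055858, e^(−t/τ₂) = 5.9253e-09.
C₂ = 3.90·[1 − (27.869·0.055858 − 4.2441·5.9253e-09)/(23.625)] = 3.90·0.93411 = 3.6430 g/L.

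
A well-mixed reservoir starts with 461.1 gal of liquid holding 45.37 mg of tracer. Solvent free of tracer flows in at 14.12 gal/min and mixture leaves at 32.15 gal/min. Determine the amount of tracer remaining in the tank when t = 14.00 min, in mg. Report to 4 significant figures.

11.04 mg

Total volume: dV/dt = Q_in − Q_out = -18.0300 gal/min, so V(t) = 461.1 − 18.0300 t and V(14.00) = 208.680 gal.
No tracer enters, so dm/dt = −Q_out · (m/V).
dm/m = −Q_out dt/(V₀ − 18.0300 t); integrating gives ln(m/m₀) = −(Q_out/(Q_in−Q_out)) ln(V/V₀).
m = m₀ (V₀/V)^(Q_out/(Q_in−Q_out)) = 45.37 × (461.1/208.680)^(-1.78314) = 11.0359 mg.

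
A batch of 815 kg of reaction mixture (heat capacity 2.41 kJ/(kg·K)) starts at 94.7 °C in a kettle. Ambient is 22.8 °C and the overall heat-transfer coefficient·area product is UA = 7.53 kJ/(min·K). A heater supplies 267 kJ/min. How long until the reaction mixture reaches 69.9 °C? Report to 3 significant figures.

298 min

Lumped-capacitance energy balance: M c_p dT/dt = UA(T_amb − T) + Q̇.
τ = M c_p/UA = 260.84 min; T_ss = T_amb + Q̇/UA = 22.8 + 267/7.53 = 58.258 °C.
T(t) = T_ss + (T₀ − T_ss)e^(−t/τ); set T = 69.9:
t = −τ ln[(T − T_ss)/(T₀ − T_ss)] = −260.84 · ln(0.31946) = 297.65 min.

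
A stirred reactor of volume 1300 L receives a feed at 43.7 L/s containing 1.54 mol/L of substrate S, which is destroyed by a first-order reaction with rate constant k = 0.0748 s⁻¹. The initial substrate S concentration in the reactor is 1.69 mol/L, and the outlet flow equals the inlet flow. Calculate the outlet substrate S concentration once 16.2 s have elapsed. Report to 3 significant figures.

0.687 mol/L

Accumulation = in − out − consumed: V dC/dt = Q C_in − Q C − k V C.
This is linear with rate a = Q/V + k = 0.10842 s⁻¹.
C_ss = Q C_in/(Q + kV) = 0.47749 mol/L; C(t) = C_ss + (C₀ − C_ss) e^(−a t).
C(16.2) = 0.47749 + (1.2125)·e^(−0.10842·16.2) = 0.47749 + (1.2125)·0.17268 = 0.68687 mol/L.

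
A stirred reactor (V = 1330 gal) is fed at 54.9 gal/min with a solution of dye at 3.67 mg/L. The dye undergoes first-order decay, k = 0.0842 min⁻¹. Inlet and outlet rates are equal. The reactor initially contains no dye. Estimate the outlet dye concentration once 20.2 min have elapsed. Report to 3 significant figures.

1.11 mg/L

V dC/dt = Q(C_in − C) − k V C.
dC/dt = (Q/V) C_in − (Q/V + k) C; effective rate a = Q/V + k = 0.041278 + 0.0842 = 0.12548 min⁻¹.
C_ss = Q C_in/(Q + kV) = 1.2073 mg/L; C(t) = C_ss + (C₀ − C_ss) e^(−a t).
C(20.2) = 1.2073 + (-1.2073)·e^(−0.12548·20.2) = 1.2073 + (-1.2073)·0.079289 = 1.1116 mg/L.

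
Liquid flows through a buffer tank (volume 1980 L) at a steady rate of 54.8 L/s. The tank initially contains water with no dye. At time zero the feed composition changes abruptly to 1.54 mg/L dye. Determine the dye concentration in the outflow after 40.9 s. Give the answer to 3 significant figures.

1.04 mg/L

Transient balance on the dissolved component: V dC/dt = Q(C_in − C).
Rewrite as dC/dt + C/τ = C_in/τ, τ = V/Q = 36.131 s.
This is linear first-order; C(t) = C_in + (C₀ − C_in) e^(−t/τ).
C(40.9) = 1.54 + (0 − 1.54)·e^(−40.9/36.131) = 1.54 + (-1.5400)·0.32239 = 1.0435 mg/L.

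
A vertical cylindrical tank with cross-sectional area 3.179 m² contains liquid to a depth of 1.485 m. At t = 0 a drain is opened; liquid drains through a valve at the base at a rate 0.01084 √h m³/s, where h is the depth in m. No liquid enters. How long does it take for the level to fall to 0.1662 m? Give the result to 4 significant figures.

A dh/dt = −Q_out = −0.01084 √h.
Separate and integrate: 2(√h − √h₀) = −(0.01084/A) t.
t = 2A(√h₀ − √h)/0.01084 = 2·3.179·(√1.485 − √0.1662)/0.01084
  = 6.35800 × (1.21861 − 0.407676) / 0.01084 = 475.636 s.

475.6 s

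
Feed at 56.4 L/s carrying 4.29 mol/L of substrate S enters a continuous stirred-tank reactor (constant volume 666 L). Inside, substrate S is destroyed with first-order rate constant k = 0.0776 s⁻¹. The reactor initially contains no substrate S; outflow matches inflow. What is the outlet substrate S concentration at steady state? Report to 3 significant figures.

Accumulation = in − out − consumed: V dC/dt = Q C_in − Q C − k V C.
At steady state: 0 = Q C_in − (Q + kV) C_ss, so C_ss = Q C_in/(Q + kV).
C_ss = 56.4·4.29/(56.4 + 0.0776·666) = 241.96/108.08 = 2.2386 mol/L.

2.24 mol/L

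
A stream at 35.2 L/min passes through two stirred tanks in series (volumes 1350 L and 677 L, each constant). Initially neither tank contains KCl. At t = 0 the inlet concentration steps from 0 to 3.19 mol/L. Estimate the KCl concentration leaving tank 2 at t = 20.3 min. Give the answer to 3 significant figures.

0.538 mol/L

Each tank obeys Vᵢ dCᵢ/dt = Q(Cᵢ₋₁ − Cᵢ), so τᵢ = Vᵢ/Q.
τ₁ = 1350/35.2 = 38.352 min; τ₂ = 677/35.2 = 19.233 min.
Tank 1: C₁ = C_in(1 − e^(−t/τ₁)). Tank 2 (τ₁ ≠ τ₂): C₂ = C_in[1 − (τ₁ e^(−t/τ₁) − τ₂ e^(−t/τ₂))/(τ₁ − τ₂)].
At t = 20.3: e^(−t/τ₁) = 0.58901, e^(−t/τ₂) = 0.34803.
C₂ = 3.19·[1 − (38.352·0.58901 − 19.233·0.34803)/(19.119)] = 3.19·0.16856 = 0.53772 mol/L.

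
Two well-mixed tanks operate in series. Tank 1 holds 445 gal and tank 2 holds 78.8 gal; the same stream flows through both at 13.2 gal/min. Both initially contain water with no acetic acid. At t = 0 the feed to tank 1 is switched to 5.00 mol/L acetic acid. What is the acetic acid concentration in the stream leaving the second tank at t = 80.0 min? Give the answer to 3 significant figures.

4.43 mol/L

Species balance on tank i: dCᵢ/dt = (Cᵢ₋₁ − Cᵢ)/τᵢ with τᵢ = Vᵢ/Q.
τ₁ = 445/13.2 = 33.712 min; τ₂ = 78.8/13.2 = 5.9697 min.
Solving the cascade with C₁(0)=C₂(0)=0 gives C₂(t) = C_in[1 − (τ₁ e^(−t/τ₁) − τ₂ e^(−t/τ₂))/(τ₁ − τ₂)].
At t = 80.0: e^(−t/τ₁) = 0.093198, e^(−t/τ₂) = 1.5136e-06.
C₂ = 5.00·[1 − (33.712·0.093198 − 5.9697·1.5136e-06)/(27.742)] = 5.00·0.88675 = 4.4337 mol/L.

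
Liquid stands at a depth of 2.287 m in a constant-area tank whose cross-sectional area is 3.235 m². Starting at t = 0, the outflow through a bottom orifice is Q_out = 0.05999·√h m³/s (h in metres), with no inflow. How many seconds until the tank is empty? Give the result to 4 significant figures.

Volume balance on the tank: A dh/dt = −0.05999 √h.
This is separable: 2 d(√h)/dt = −0.05999/A, so √h = √h₀ − (0.05999/(2A)) t.
Set h = 0: 2√h₀ = (0.05999/A) t_empty ⇒ t_empty = 2A√h₀/0.05999.
t_empty = 2·3.235·√2.287/0.05999 = 6.47000·1.51228/0.05999 = 163.102 s.

163.1 s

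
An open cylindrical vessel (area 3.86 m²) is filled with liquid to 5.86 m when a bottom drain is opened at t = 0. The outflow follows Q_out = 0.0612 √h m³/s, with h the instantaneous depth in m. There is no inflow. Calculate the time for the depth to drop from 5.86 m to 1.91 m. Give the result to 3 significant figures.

131 s

Volume balance on the tank: A dh/dt = −0.0612 √h.
This is separable: 2 d(√h)/dt = −0.0612/A, so √h = √h₀ − (0.0612/(2A)) t.
t = 2A(√h₀ − √h)/0.0612 = 2·3.86·(√5.86 − √1.91)/0.0612
  = 7.7200 × (2.4207 − 1.3820) / 0.0612 = 131.03 s.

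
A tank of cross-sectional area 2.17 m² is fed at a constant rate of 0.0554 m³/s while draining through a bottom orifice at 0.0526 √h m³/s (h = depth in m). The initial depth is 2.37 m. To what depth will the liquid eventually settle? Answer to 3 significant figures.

Level balance: A dh/dt = 0.0554 − 0.0526 √h. Setting dh/dt = 0:
Q_in = 0.0526 √h_ss ⇒ √h_ss = 0.0554/0.0526 = 1.0532.
h_ss = 1.0532² = 1.1093 m. (Since h₀ = 2.37 m > h_ss, the level will fall toward this value.)

1.11 m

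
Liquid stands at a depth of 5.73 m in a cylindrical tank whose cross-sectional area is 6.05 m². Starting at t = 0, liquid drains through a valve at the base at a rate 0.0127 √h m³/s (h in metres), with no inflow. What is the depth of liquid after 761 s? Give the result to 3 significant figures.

Mass balance (ρ constant): A dh/dt = −0.0127 √h.
Separate and integrate: 2(√h − √h₀) = −(0.0127/A) t.
√h = √5.73 − 0.0127·761/(2·6.05) = 2.3937 − 0.79874 = 1.5950.
h = 1.5950² = 2.5440 m.

2.54 m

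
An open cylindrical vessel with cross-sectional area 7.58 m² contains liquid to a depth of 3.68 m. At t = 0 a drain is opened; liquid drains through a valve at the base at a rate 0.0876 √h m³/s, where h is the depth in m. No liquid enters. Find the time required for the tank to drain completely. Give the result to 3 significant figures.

332 s

A dh/dt = −Q_out = −0.0876 √h.
Separate and integrate: 2(√h − √h₀) = −(0.0876/A) t.
Set h = 0: 2√h₀ = (0.0876/A) t_empty ⇒ t_empty = 2A√h₀/0.0876.
t_empty = 2·7.58·√3.68/0.0876 = 15.160·1.9183/0.0876 = 331.99 s.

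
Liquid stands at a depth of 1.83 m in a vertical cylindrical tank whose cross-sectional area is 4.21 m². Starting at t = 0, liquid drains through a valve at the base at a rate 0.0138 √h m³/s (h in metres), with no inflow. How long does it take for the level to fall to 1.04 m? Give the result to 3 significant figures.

With no inflow, A dh/dt = −0.0138 √h.
This is separable: 2 d(√h)/dt = −0.0138/A, so √h = √h₀ − (0.0138/(2A)) t.
t = 2A(√h₀ − √h)/0.0138 = 2·4.21·(√1.83 − √1.04)/0.0138
  = 8.4200 × (1.3528 − 1.0198) / 0.0138 = 203.16 s.

203 s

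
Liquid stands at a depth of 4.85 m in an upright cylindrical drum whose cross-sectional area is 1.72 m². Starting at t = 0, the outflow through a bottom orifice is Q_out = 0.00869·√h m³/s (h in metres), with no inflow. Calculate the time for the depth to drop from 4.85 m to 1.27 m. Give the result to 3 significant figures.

426 s

A dh/dt = −Q_out = −0.00869 √h.
This is separable: 2 d(√h)/dt = −0.00869/A, so √h = √h₀ − (0.00869/(2A)) t.
t = 2A(√h₀ − √h)/0.00869 = 2·1.72·(√4.85 − √1.27)/0.00869
  = 3.4400 × (2.2023 − 1.1269) / 0.00869 = 425.68 s.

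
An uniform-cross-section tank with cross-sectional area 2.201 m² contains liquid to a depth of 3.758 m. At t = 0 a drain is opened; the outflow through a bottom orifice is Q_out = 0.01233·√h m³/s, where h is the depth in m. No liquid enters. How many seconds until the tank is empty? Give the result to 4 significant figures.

692.1 s

With no inflow, A dh/dt = −0.01233 √h.
This is separable: 2 d(√h)/dt = −0.01233/A, so √h = √h₀ − (0.01233/(2A)) t.
Set h = 0: 2√h₀ = (0.01233/A) t_empty ⇒ t_empty = 2A√h₀/0.01233.
t_empty = 2·2.201·√3.758/0.01233 = 4.40200·1.93856/0.01233 = 692.094 s.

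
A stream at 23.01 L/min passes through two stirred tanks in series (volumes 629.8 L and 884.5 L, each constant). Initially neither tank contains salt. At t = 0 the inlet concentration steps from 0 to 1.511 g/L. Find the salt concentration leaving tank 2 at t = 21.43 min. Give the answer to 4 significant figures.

0.2139 g/L

Time constants: τᵢ = Vᵢ/Q for each well-mixed tank.
τ₁ = 629.8/23.01 = 27.3707 min; τ₂ = 884.5/23.01 = 38.4398 min.
Solving the cascade with C₁(0)=C₂(0)=0 gives C₂(t) = C_in[1 − (τ₁ e^(−t/τ₁) − τ₂ e^(−t/τ₂))/(τ₁ − τ₂)].
At t = 21.43: e^(−t/τ₁) = 0.457054, e^(−t/τ₂) = 0.572642.
C₂ = 1.511·[1 − (27.3707·0.457054 − 38.4398·0.572642)/(-11.0691)] = 1.511·0.141543 = 0.213871 g/L.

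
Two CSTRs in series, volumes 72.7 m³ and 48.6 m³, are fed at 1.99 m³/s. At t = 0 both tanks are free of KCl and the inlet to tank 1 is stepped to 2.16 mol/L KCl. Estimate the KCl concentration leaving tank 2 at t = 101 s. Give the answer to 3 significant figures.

1.82 mol/L

Time constants: τᵢ = Vᵢ/Q for each well-mixed tank.
τ₁ = 72.7/1.99 = 36.533 s; τ₂ = 48.6/1.99 = 24.422 s.
Tank 1: C₁ = C_in(1 − e^(−t/τ₁)). Tank 2 (τ₁ ≠ τ₂): C₂ = C_in[1 − (τ₁ e^(−t/τ₁) − τ₂ e^(−t/τ₂))/(τ₁ − τ₂)].
At t = 101: e^(−t/τ₁) = 0.062998, e^(−t/τ₂) = 0.015993.
C₂ = 2.16·[1 − (36.533·0.062998 − 24.422·0.015993)/(12.111)] = 2.16·0.84221 = 1.8192 mol/L.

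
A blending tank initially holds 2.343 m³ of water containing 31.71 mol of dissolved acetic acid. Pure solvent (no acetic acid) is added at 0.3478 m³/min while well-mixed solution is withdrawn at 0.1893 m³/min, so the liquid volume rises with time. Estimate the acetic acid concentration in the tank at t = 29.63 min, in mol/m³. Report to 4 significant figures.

Let m(t) be the amount of acetic acid. Volume: V(t) = V₀ + (Q_in − Q_out) t = 2.343 + 0.158500 t; V(29.63) = 7.03935 m³.
Solute balance: dm/dt = 0 − Q_out C = −Q_out m/V(t).
Separate: dm/m = −Q_out dt/V(t) ⇒ ln(m/m₀) = −(Q_out/(Q_in−Q_out)) ln(V/V₀).
m = m₀ (V₀/V)^(Q_out/(Q_in−Q_out)) = 31.71 × (2.343/7.03935)^(1.19432) = 8.52308 mol.
C = m/V = 8.52308/7.03935 = 1.21078 mol/m³.

1.211 mol/m³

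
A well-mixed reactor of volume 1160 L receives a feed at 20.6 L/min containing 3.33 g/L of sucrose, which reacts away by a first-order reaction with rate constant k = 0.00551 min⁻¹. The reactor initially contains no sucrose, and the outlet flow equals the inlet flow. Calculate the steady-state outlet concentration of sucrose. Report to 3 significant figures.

V dC/dt = Q(C_in − C) − k V C.
Steady state (dC/dt = 0): C_ss = Q C_in/(Q + kV) = C_in/(1 + kV/Q).
C_ss = 20.6·3.33/(20.6 + 0.00551·1160) = 68.598/26.992 = 2.5415 g/L.

2.54 g/L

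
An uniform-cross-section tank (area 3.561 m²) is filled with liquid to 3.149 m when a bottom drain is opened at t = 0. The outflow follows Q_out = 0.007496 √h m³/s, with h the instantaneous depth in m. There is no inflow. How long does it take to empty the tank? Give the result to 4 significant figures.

With no inflow, A dh/dt = −0.007496 √h.
∫ h^(−1/2) dh = −(0.007496/A) ∫ dt, giving 2√h = 2√h₀ − (0.007496/A) t.
Tank is empty when √h = 0: t_empty = 2A√h₀/0.007496.
t_empty = 2·3.561·√3.149/0.007496 = 7.12200·1.77454/0.007496 = 1686.00 s.

1686 s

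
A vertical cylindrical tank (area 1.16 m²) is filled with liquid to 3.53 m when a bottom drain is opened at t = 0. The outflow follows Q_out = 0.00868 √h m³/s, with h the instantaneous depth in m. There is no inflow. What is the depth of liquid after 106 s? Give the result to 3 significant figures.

2.20 m

With no inflow, A dh/dt = −0.00868 √h.
This is separable: 2 d(√h)/dt = −0.00868/A, so √h = √h₀ − (0.00868/(2A)) t.
√h = √3.53 − 0.00868·106/(2·1.16) = 1.8788 − 0.39659 = 1.4822.
h = 1.4822² = 2.1970 m.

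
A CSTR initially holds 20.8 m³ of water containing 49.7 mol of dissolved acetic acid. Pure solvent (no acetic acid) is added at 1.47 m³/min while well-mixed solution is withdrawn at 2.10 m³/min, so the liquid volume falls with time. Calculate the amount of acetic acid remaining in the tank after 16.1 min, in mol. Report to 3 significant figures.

Let m(t) be the amount of acetic acid. Volume: V(t) = V₀ + (Q_in − Q_out) t = 20.8 − 0.63000 t; V(16.1) = 10.657 m³.
Solute balance: dm/dt = 0 − Q_out C = −Q_out m/V(t).
dm/m = −Q_out dt/(V₀ − 0.63000 t); integrating gives ln(m/m₀) = −(Q_out/(Q_in−Q_out)) ln(V/V₀).
m = m₀ (V₀/V)^(Q_out/(Q_in−Q_out)) = 49.7 × (20.8/10.657)^(-3.3333) = 5.3489 mol.

5.35 mol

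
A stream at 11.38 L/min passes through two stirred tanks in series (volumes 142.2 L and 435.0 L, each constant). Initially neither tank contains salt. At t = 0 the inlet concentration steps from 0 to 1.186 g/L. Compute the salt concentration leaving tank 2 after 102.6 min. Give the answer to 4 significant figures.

1.066 g/L

Time constants: τᵢ = Vᵢ/Q for each well-mixed tank.
τ₁ = 142.2/11.38 = 12.4956 min; τ₂ = 435.0/11.38 = 38.2250 min.
Tank 1: C₁ = C_in(1 − e^(−t/τ₁)). Tank 2 (τ₁ ≠ τ₂): C₂ = C_in[1 − (τ₁ e^(−t/τ₁) − τ₂ e^(−t/τ₂))/(τ₁ − τ₂)].
At t = 102.6: e^(−t/τ₁) = 0.000271680, e^(−t/τ₂) = 0.0682819.
C₂ = 1.186·[1 − (12.4956·0.000271680 − 38.2250·0.0682819)/(-25.7293)] = 1.186·0.898689 = 1.06584 g/L.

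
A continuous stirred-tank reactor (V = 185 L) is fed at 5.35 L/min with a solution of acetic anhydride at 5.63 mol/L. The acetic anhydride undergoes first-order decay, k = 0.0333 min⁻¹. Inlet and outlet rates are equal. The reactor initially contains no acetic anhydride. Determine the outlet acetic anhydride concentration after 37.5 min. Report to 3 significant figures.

2.36 mol/L

Species balance: V dC/dt = Q C_in − Q C − k V C.
dC/dt = (Q/V) C_in − (Q/V + k) C; effective rate a = Q/V + k = 0.028919 + 0.0333 = 0.062219 min⁻¹.
C_ss = Q C_in/(Q + kV) = 2.6168 mol/L; C(t) = C_ss + (C₀ − C_ss) e^(−a t).
C(37.5) = 2.6168 + (-2.6168)·e^(−0.062219·37.5) = 2.6168 + (-2.6168)·0.096984 = 2.3630 mol/L.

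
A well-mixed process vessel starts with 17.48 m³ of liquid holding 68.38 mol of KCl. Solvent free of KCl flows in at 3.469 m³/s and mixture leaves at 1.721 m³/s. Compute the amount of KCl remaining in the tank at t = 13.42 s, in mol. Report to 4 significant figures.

29.58 mol

Total volume: dV/dt = Q_in − Q_out = 1.74800 m³/s, so V(t) = 17.48 + 1.74800 t and V(13.42) = 40.9382 m³.
No KCl enters, so dm/dt = −Q_out · (m/V).
Separate: dm/m = −Q_out dt/V(t) ⇒ ln(m/m₀) = −(Q_out/(Q_in−Q_out)) ln(V/V₀).
m = m₀ (V₀/V)^(Q_out/(Q_in−Q_out)) = 68.38 × (17.48/40.9382)^(0.984554) = 29.5836 mol.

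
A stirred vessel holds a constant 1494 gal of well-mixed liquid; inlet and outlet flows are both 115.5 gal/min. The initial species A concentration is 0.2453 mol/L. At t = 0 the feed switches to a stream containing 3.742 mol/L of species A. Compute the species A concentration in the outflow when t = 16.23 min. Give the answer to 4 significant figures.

2.745 mol/L

Unsteady species balance (constant V, well mixed): V dC/dt = Q(C_in − C).
Time constant τ = V/Q = 1494/115.5 = 12.9351 min.
This is linear first-order; C(t) = C_in + (C₀ − C_in) e^(−t/τ).
C(16.23) = 3.742 + (0.2453 − 3.742)·e^(−16.23/12.9351) = 3.742 + (-3.49670)·0.285153 = 2.74491 mol/L.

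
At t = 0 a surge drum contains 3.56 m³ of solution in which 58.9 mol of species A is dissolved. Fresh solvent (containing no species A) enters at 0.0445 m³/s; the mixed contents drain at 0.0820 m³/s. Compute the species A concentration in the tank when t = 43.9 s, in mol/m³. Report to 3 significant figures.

Total volume: dV/dt = Q_in − Q_out = -0.037500 m³/s, so V(t) = 3.56 − 0.037500 t and V(43.9) = 1.9137 m³.
Species balance (pure solvent in): dm/dt = −Q_out · m/V(t).
Separate: dm/m = −Q_out dt/V(t) ⇒ ln(m/m₀) = −(Q_out/(Q_in−Q_out)) ln(V/V₀).
m = m₀ (V₀/V)^(Q_out/(Q_in−Q_out)) = 58.9 × (3.56/1.9137)^(-2.1867) = 15.159 mol.
C = m/V = 15.159/1.9137 = 7.9210 mol/m³.

7.92 mol/m³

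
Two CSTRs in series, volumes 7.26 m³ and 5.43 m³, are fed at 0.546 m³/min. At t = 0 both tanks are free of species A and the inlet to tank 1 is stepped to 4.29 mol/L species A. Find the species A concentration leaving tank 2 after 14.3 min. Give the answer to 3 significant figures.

1.51 mol/L

Species balance on tank i: dCᵢ/dt = (Cᵢ₋₁ − Cᵢ)/τᵢ with τᵢ = Vᵢ/Q.
τ₁ = 7.26/0.546 = 13.297 min; τ₂ = 5.43/0.546 = 9.9451 min.
Tank 1: C₁ = C_in(1 − e^(−t/τ₁)). Tank 2 (τ₁ ≠ τ₂): C₂ = C_in[1 − (τ₁ e^(−t/τ₁) − τ₂ e^(−t/τ₂))/(τ₁ − τ₂)].
At t = 14.3: e^(−t/τ₁) = 0.34114, e^(−t/τ₂) = 0.23743.
C₂ = 4.29·[1 − (13.297·0.34114 − 9.9451·0.23743)/(3.3516)] = 4.29·0.35111 = 1.5062 mol/L.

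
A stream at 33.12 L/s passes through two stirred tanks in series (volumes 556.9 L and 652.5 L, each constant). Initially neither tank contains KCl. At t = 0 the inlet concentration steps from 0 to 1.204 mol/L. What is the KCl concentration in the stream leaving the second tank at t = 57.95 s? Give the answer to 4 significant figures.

0.9937 mol/L

Time constants: τᵢ = Vᵢ/Q for each well-mixed tank.
τ₁ = 556.9/33.12 = 16.8146 s; τ₂ = 652.5/33.12 = 19.7011 s.
Solving the cascade with C₁(0)=C₂(0)=0 gives C₂(t) = C_in[1 − (τ₁ e^(−t/τ₁) − τ₂ e^(−t/τ₂))/(τ₁ − τ₂)].
At t = 57.95: e^(−t/τ₁) = 0.0318599, e^(−t/τ₂) = 0.0527885.
C₂ = 1.204·[1 − (16.8146·0.0318599 − 19.7011·0.0527885)/(-2.88647)] = 1.204·0.825296 = 0.993656 mol/L.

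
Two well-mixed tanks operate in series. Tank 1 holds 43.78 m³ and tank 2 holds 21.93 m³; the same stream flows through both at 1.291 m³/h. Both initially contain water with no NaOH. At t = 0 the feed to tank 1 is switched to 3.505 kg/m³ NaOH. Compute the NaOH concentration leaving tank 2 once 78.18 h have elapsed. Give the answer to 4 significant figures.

Each tank obeys Vᵢ dCᵢ/dt = Q(Cᵢ₋₁ − Cᵢ), so τᵢ = Vᵢ/Q.
τ₁ = 43.78/1.291 = 33.9117 h; τ₂ = 21.93/1.291 = 16.9868 h.
Solving the cascade with C₁(0)=C₂(0)=0 gives C₂(t) = C_in[1 − (τ₁ e^(−t/τ₁) − τ₂ e^(−t/τ₂))/(τ₁ − τ₂)].
At t = 78.18: e^(−t/τ₁) = 0.0997190, e^(−t/τ₂) = 0.0100279.
C₂ = 3.505·[1 − (33.9117·0.0997190 − 16.9868·0.0100279)/(16.9249)] = 3.505·0.810262 = 2.83997 kg/m³.

2.840 kg/m³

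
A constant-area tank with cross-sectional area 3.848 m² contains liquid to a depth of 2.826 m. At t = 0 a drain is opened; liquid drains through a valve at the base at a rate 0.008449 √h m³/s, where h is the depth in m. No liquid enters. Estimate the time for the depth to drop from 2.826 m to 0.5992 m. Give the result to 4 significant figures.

826.2 s

With no inflow, A dh/dt = −0.008449 √h.
∫ h^(−1/2) dh = −(0.008449/A) ∫ dt, giving 2√h = 2√h₀ − (0.008449/A) t.
t = 2A(√h₀ − √h)/0.008449 = 2·3.848·(√2.826 − √0.5992)/0.008449
  = 7.69600 × (1.68107 − 0.774080) / 0.008449 = 826.157 s.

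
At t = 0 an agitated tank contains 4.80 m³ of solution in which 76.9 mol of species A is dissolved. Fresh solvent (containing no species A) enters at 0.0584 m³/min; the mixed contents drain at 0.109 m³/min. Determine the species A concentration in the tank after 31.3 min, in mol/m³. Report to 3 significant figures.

Let m(t) be the amount of species A. Volume: V(t) = V₀ + (Q_in − Q_out) t = 4.80 − 0.050600 t; V(31.3) = 3.2162 m³.
No species A enters, so dm/dt = −Q_out · (m/V).
dm/m = −Q_out dt/(V₀ − 0.050600 t); integrating gives ln(m/m₀) = −(Q_out/(Q_in−Q_out)) ln(V/V₀).
m = m₀ (V₀/V)^(Q_out/(Q_in−Q_out)) = 76.9 × (4.80/3.2162)^(-2.1542) = 32.459 mol.
C = m/V = 32.459/3.2162 = 10.092 mol/m³.

10.1 mol/m³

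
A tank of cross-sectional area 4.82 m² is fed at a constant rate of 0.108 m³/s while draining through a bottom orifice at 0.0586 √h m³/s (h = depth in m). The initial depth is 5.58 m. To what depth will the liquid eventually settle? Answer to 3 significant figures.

3.40 m

A dh/dt = Q_in − 0.0586 √h. Steady state requires inflow = outflow:
Q_in = 0.0586 √h_ss ⇒ √h_ss = 0.108/0.0586 = 1.8430.
h_ss = 1.8430² = 3.3967 m. (Since h₀ = 5.58 m > h_ss, the level will fall toward this value.)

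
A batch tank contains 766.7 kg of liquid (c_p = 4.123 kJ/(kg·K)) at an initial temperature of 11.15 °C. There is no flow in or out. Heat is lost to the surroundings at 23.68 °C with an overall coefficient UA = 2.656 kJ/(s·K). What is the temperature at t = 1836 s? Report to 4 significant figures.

M c_p dT/dt = −UA(T − T_amb).
dT/dt = (T_ss − T)/τ with T_ss = T_amb = 23.6800 °C, τ = M c_p/UA = 766.7·4.123/2.656 = 1190.17 s.
T approaches T_ss exponentially: T(t) = T_ss + (T₀ − T_ss) e^(−t/τ).
T(1836) = 23.6800 + (-12.5300)·0.213818 = 21.0009 °C.

21.00 °C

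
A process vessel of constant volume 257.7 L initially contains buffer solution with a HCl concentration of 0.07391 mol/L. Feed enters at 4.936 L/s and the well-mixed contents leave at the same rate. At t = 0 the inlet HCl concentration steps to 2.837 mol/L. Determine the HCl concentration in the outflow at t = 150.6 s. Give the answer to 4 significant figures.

2.683 mol/L

Transient balance on the dissolved component: V dC/dt = Q(C_in − C).
So dC/dt = (C_in − C)/τ with τ = V/Q = 257.7/4.936 = 52.2083 s.
Solution: C(t) = C_in + (C₀ − C_in) e^(−t/τ).
C(150.6) = 2.837 + (0.07391 − 2.837)·e^(−150.6/52.2083) = 2.837 + (-2.76309)·0.0558771 = 2.68261 mol/L.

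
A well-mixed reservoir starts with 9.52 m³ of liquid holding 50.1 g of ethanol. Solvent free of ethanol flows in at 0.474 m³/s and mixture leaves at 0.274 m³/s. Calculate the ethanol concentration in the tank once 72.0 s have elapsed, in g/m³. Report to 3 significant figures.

0.593 g/m³

Total volume: dV/dt = Q_in − Q_out = 0.20000 m³/s, so V(t) = 9.52 + 0.20000 t and V(72.0) = 23.920 m³.
No ethanol enters, so dm/dt = −Q_out · (m/V).
Separate: dm/m = −Q_out dt/V(t) ⇒ ln(m/m₀) = −(Q_out/(Q_in−Q_out)) ln(V/V₀).
m = m₀ (V₀/V)^(Q_out/(Q_in−Q_out)) = 50.1 × (9.52/23.920)^(1.3700) = 14.180 g.
C = m/V = 14.180/23.920 = 0.59280 g/m³.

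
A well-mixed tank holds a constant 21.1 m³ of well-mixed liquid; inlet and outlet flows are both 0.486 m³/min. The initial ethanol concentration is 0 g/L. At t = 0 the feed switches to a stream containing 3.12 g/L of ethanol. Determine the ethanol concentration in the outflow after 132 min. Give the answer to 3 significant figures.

2.97 g/L

Species balance on the tank: V dC/dt = Q(C_in − C).
So dC/dt = (C_in − C)/τ with τ = V/Q = 21.1/0.486 = 43.416 min.
This is linear first-order; C(t) = C_in + (C₀ − C_in) e^(−t/τ).
C(132) = 3.12 + (0 − 3.12)·e^(−132/43.416) = 3.12 + (-3.1200)·0.047817 = 2.9708 g/L.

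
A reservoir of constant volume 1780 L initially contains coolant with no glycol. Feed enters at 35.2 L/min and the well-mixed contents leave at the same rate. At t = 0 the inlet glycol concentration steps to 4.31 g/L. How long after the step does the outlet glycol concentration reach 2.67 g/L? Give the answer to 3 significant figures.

48.9 min

Species balance: V dC/dt = Q(C_in − C) ⇒ τ = V/Q = 50.568 min.
C(t) = C_in + (C₀ − C_in) e^(−t/τ). Set C = 2.67 and solve for t:
e^(−t/τ) = (C − C_in)/(C₀ − C_in) = (2.67 − 4.31)/(0 − 4.31) = 0.38051
t = −τ ln(…) = 50.568 × 0.96624 = 48.861 min.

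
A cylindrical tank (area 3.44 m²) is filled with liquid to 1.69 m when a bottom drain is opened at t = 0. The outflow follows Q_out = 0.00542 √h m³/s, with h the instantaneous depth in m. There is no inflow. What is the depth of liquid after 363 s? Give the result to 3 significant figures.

1.03 m

A dh/dt = −Q_out = −0.00542 √h.
∫ h^(−1/2) dh = −(0.00542/A) ∫ dt, giving 2√h = 2√h₀ − (0.00542/A) t.
√h = √1.69 − 0.00542·363/(2·3.44) = 1.3000 − 0.28597 = 1.0140.
h = 1.0140² = 1.0283 m.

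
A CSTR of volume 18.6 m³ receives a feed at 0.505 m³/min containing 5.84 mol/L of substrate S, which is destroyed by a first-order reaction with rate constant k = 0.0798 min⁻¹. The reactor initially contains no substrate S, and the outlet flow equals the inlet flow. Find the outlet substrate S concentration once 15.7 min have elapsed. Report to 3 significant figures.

Species balance: V dC/dt = Q C_in − Q C − k V C.
This is linear with rate a = Q/V + k = 0.10695 min⁻¹.
C_ss = Q C_in/(Q + kV) = 1.4825 mol/L; C(t) = C_ss + (C₀ − C_ss) e^(−a t).
C(15.7) = 1.4825 + (-1.4825)·e^(−0.10695·15.7) = 1.4825 + (-1.4825)·0.18654 = 1.2060 mol/L.

1.21 mol/L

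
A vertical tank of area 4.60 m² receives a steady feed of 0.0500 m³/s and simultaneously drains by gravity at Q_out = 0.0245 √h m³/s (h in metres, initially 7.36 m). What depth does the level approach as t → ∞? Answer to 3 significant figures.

4.16 m

Unsteady balance on liquid volume: A dh/dt = Q_in − 0.0245 √h. At steady state dh/dt = 0:
Q_in = 0.0245 √h_ss ⇒ √h_ss = 0.0500/0.0245 = 2.0408.
h_ss = 2.0408² = 4.1649 m. (Since h₀ = 7.36 m > h_ss, the level will fall toward this value.)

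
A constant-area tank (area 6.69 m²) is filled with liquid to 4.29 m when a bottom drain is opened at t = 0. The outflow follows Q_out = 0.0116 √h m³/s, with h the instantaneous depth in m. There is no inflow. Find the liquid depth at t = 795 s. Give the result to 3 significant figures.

A dh/dt = −Q_out = −0.0116 √h.
∫ h^(−1/2) dh = −(0.0116/A) ∫ dt, giving 2√h = 2√h₀ − (0.0116/A) t.
√h = √4.29 − 0.0116·795/(2·6.69) = 2.0712 − 0.68924 = 1.3820.
h = 1.3820² = 1.9099 m.

1.91 m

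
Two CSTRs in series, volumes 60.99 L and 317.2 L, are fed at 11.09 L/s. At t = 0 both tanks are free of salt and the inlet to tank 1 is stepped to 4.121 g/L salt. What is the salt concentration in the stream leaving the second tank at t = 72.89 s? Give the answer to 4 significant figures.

3.722 g/L

Species balance on tank i: dCᵢ/dt = (Cᵢ₋₁ − Cᵢ)/τᵢ with τᵢ = Vᵢ/Q.
τ₁ = 60.99/11.09 = 5.49955 s; τ₂ = 317.2/11.09 = 28.6023 s.
Solving the cascade with C₁(0)=C₂(0)=0 gives C₂(t) = C_in[1 − (τ₁ e^(−t/τ₁) − τ₂ e^(−t/τ₂))/(τ₁ − τ₂)].
At t = 72.89: e^(−t/τ₁) = 1.75365e-06, e^(−t/τ₂) = 0.0782073.
C₂ = 4.121·[1 − (5.49955·1.75365e-06 − 28.6023·0.0782073)/(-23.1028)] = 4.121·0.903176 = 3.72199 g/L.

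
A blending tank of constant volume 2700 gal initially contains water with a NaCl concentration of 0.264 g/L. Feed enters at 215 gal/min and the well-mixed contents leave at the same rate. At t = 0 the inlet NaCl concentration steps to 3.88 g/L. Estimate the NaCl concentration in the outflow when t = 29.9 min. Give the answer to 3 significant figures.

Transient balance on the dissolved component: V dC/dt = Q(C_in − C).
Rewrite as dC/dt + C/τ = C_in/τ, τ = V/Q = 12.558 min.
Integrating: C(t) = C_in + (C₀ − C_in) e^(−t/τ).
C(29.9) = 3.88 + (0.264 − 3.88)·e^(−29.9/12.558) = 3.88 + (-3.6160)·0.092465 = 3.5456 g/L.

3.55 g/L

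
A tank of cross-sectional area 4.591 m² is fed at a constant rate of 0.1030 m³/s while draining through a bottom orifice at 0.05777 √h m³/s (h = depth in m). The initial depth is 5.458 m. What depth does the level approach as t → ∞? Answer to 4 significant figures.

A dh/dt = Q_in − 0.05777 √h. Steady state requires inflow = outflow:
Q_in = 0.05777 √h_ss ⇒ √h_ss = 0.1030/0.05777 = 1.78293.
h_ss = 1.78293² = 3.17885 m. (Since h₀ = 5.458 m > h_ss, the level will fall toward this value.)

3.179 m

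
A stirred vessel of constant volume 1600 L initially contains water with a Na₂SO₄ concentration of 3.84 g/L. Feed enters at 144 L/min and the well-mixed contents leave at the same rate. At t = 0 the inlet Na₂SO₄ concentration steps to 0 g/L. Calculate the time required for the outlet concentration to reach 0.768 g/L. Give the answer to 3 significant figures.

Unsteady species balance (constant V, well mixed): V dC/dt = Q(C_in − C), so τ = V/Q = 11.111 min.
C(t) = C_in + (C₀ − C_in) e^(−t/τ). Set C = 0.768 and solve for t:
e^(−t/τ) = (C − C_in)/(C₀ − C_in) = (0.768 − 0)/(3.84 − 0) = 0.20000
t = −τ ln(…) = 11.111 × 1.6094 = 17.883 min.

17.9 min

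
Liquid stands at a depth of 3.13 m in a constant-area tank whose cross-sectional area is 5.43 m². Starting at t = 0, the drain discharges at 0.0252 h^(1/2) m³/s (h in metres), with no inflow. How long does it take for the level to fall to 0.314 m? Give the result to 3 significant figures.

521 s

Unsteady balance on liquid volume: A dh/dt = −0.0252 √h.
Separate and integrate: 2(√h − √h₀) = −(0.0252/A) t.
t = 2A(√h₀ − √h)/0.0252 = 2·5.43·(√3.13 − √0.314)/0.0252
  = 10.860 × (1.7692 − 0.56036) / 0.0252 = 520.95 s.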